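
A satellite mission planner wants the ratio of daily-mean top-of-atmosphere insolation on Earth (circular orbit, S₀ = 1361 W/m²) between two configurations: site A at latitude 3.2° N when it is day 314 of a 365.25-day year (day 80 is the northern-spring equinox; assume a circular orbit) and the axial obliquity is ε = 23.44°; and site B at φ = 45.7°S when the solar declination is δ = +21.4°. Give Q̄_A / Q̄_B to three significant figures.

Q̄_A / Q̄_B ≈ 3.15

— Configuration A (φ=+3.2°):
Solar longitude: λ_s = 360° × (314 − 80)/365.25 = 230.637°.
sin δ = sin 23.44° × sin 230.637° = -0.30755, so δ = -17.911°.
cos H₀ = −tan(+3.2°) tan(-17.911°) = 0.0181, H₀ = 1.5527 rad.
Bracket: H₀ sin φ sin δ + cos φ cos δ sin H₀ = 1.5527×0.05582×-0.30755 + 0.99844×0.95153×0.99984 = -0.026656 + 0.949894 = 0.923238.
Q̄ = (S₀/π) × [bracket] = (1361/π) × 0.923238 = 399.96 W/m².
— Configuration B (φ=-45.7°):
cos H₀ = −tan(-45.7°) tan(+21.400°) = 0.4016, H₀ = 1.1575 rad.
Bracket: H₀ sin φ sin δ + cos φ cos δ sin H₀ = 1.1575×-0.71569×0.36488 + 0.69842×0.93106×0.91582 = -0.302271 + 0.595531 = 0.293260.
Q̄ = (S₀/π) × [bracket] = (1361/π) × 0.293260 = 127.05 W/m².
Ratio Q̄_A / Q̄_B = 399.96 / 127.05 = 3.148.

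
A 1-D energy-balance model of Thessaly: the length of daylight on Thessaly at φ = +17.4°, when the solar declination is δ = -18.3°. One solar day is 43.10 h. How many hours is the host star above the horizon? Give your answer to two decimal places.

cos H₀ = −tan φ · tan δ = −tan(+17.4°) × tan(-18.300°) = 0.1036, so H₀ = 1.4670 rad = 84.05°.
Daylight = 2H₀/(2π) × 43.10 h = (1.4670/π) × 43.10 = 20.13 h.

20.13 h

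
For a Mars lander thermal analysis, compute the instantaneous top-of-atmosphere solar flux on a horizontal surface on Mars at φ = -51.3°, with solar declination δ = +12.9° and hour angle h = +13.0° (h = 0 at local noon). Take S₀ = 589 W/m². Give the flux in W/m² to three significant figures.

cos θ_z = sin φ sin δ + cos φ cos δ cos h = -0.174231 + 0.593842 = 0.419611.
Flux = S₀ · cos θ_z = 589 × 0.419611 = 247.2 W/m².

247 W/m²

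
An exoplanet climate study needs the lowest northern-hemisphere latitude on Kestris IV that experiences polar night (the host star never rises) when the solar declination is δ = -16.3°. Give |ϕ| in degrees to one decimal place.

Polar night requires cos h₀ = −tan ϕ tan δ ≥ 1, i.e. tan ϕ tan δ ≤ −1.
The boundary is |tan ϕ| · |tan δ| = 1, so |ϕ| = 90° − |δ| = 90° − 16.3° = 73.7° in the northern hemisphere.

|ϕ| = 73.7°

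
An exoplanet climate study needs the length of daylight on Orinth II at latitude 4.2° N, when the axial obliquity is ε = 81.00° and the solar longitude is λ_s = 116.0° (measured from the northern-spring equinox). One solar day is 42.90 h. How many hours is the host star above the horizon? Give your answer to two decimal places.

Solar declination: sin δ = sin ε · sin λ_s = sin 81.00° × sin 116.0° = 0.88773, so δ = +62.589°.
cos H₀ = −tan φ · tan δ = −tan(+4.2°) × tan(+62.589°) = -0.1416, so H₀ = 1.7129 rad = 98.14°.
Daylight = 2H₀/(2π) × 42.90 h = (1.7129/π) × 42.90 = 23.39 h.

23.39 h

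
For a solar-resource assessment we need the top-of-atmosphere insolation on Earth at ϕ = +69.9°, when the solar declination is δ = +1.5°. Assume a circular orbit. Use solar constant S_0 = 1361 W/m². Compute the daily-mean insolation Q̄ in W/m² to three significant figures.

cos h₀ = −tan(+69.9°) tan(+1.500°) = -0.0716, h₀ = 1.6424 rad.
Bracket: h₀ sin ϕ sin δ + cos ϕ cos δ sin h₀ = 1.6424×0.93909×0.02618 + 0.34366×0.99966×0.99744 = 0.040379 + 0.342664 = 0.383043.
Q̄ = (S_0/π) × [bracket] = (1361/π) × 0.383043 = 165.9 W/m².

Q̄ ≈ 166 W/m²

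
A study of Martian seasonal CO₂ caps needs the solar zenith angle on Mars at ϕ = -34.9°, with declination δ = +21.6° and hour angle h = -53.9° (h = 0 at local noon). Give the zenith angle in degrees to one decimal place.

cos θ_z = sin ϕ sin δ + cos ϕ cos δ cos h = -0.210621 + 0.449296 = 0.238675.
θ_z = arccos(0.238675) = 76.2°.

θ_z = 76.2°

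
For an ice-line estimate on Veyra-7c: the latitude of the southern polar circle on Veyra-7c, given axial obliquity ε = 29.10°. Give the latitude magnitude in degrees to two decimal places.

The polar circle is the lowest latitude that experiences at least one full rotation of continuous darkness at the northern-summer solstice; it lies at |φ| = 90° − ε = 90° − 29.10° = 60.90°.

60.90°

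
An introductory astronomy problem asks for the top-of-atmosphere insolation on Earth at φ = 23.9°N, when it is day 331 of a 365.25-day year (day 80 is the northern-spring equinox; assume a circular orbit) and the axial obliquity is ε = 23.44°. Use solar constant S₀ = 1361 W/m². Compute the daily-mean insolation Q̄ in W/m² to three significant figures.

Q̄ ≈ 273 W/m²

Solar longitude: λ_s = 360° × (331 − 80)/365.25 = 247.392°.
sin δ = sin 23.44° × sin 247.392° = -0.36722, so δ = -21.544°.
cos H₀ = −tan(+23.9°) tan(-21.544°) = 0.1750, H₀ = 1.3949 rad.
Bracket: H₀ sin φ sin δ + cos φ cos δ sin H₀ = 1.3949×0.40514×-0.36722 + 0.91425×0.93013×0.98458 = -0.207527 + 0.837259 = 0.629732.
Q̄ = (S₀/π) × [bracket] = (1361/π) × 0.629732 = 272.8 W/m².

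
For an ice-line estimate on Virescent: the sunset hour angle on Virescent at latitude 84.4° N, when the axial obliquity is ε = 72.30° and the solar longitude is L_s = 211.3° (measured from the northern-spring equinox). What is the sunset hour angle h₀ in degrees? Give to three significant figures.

Solar declination: sin δ = sin ε · sin L_s = sin 72.30° × sin 211.3° = -0.49493, so δ = -29.665°.
cos h₀ = −tan ϕ · tan δ = 5.8090 ≥ 1, so the host star never rises (polar night) and h₀ = 0.

h₀ = 0.00°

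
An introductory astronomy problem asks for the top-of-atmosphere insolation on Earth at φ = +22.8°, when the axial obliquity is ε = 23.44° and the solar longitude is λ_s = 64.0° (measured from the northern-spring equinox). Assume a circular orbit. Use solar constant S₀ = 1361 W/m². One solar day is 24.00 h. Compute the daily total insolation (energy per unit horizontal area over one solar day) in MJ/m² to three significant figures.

Solar declination: sin δ = sin ε · sin λ_s = sin 23.44° × sin 64.0° = 0.35753, so δ = +20.949°.
cos H₀ = −tan(+22.8°) tan(+20.949°) = -0.1609, H₀ = 1.7324 rad.
Bracket: H₀ sin φ sin δ + cos φ cos δ sin H₀ = 1.7324×0.38752×0.35753 + 0.92186×0.93390×0.98697 = 0.240024 + 0.849707 = 1.089731.
Q̄ = (S₀/π) × [bracket] = (1361/π) × 1.089731 = 472.09 W/m².
Daily total = Q̄ × 24.00 h × 3600 s/h = 472.09 × 24.00 × 3600 / 10⁶ = 40.79 MJ/m².

40.8 MJ/m²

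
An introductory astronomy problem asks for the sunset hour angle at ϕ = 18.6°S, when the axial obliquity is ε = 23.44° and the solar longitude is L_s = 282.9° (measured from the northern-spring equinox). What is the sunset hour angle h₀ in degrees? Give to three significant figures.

Solar declination: sin δ = sin ε · sin L_s = sin 23.44° × sin 282.9° = -0.38775, so δ = -22.814°.
cos h₀ = −tan ϕ · tan δ = −tan(-18.6°) × tan(-22.814°) = -0.1416, so h₀ = 1.7128 rad = 98.14°.

h₀ = 98.1°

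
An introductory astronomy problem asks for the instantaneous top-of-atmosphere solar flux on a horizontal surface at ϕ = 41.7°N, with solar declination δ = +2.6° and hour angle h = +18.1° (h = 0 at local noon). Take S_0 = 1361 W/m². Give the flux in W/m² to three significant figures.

cos θ_z = sin ϕ sin δ + cos ϕ cos δ cos h = 0.030177 + 0.708961 = 0.739138.
Flux = S_0 · cos θ_z = 1361 × 0.739138 = 1006 W/m².

1.01e+03 W/m²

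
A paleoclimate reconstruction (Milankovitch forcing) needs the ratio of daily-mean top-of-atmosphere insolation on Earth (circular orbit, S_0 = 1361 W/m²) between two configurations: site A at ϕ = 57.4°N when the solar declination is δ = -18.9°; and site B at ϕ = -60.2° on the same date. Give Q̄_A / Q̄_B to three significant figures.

— Configuration A (ϕ=+57.4°):
cos h₀ = −tan(+57.4°) tan(-18.900°) = 0.5354, h₀ = 1.0059 rad.
Bracket: h₀ sin ϕ sin δ + cos ϕ cos δ sin h₀ = 1.0059×0.84245×-0.32392 + 0.53877×0.94609×0.84462 = -0.274496 + 0.430524 = 0.156028.
Q̄ = (S_0/π) × [bracket] = (1361/π) × 0.156028 = 67.594 W/m².
— Configuration B (ϕ=-60.2°):
cos h₀ = −tan(-60.2°) tan(-18.900°) = -0.5978, h₀ = 2.2116 rad.
Bracket: h₀ sin ϕ sin δ + cos ϕ cos δ sin h₀ = 2.2116×-0.86777×-0.32392 + 0.49697×0.94609×0.80163 = 0.621654 + 0.376909 = 0.998563.
Q̄ = (S_0/π) × [bracket] = (1361/π) × 0.998563 = 432.60 W/m².
Ratio Q̄_A / Q̄_B = 67.594 / 432.60 = 0.1563.

Q̄_A / Q̄_B ≈ 0.156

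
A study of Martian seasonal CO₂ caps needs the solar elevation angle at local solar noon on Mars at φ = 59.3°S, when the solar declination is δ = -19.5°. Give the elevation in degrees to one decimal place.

At local noon the hour angle is zero, so the zenith angle equals |φ − δ| = |-59.3° − (-19.500°)| = 39.800°.
Elevation = 90° − 39.800° = 50.2°.

50.2°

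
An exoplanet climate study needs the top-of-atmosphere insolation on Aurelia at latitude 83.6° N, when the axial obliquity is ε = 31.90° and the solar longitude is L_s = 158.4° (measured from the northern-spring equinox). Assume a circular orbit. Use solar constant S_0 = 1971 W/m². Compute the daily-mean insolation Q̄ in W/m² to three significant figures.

Solar declination: sin δ = sin ε · sin L_s = sin 31.90° × sin 158.4° = 0.19453, so δ = +11.217°.
cos h₀ = −tan(+83.6°) tan(+11.217°) = -1.7681 ≤ −1 ⇒ polar day, h₀ = π.
Bracket: h₀ sin ϕ sin δ + cos ϕ cos δ sin h₀ = 3.1416×0.99377×0.19453 + 0.11147×0.98090×0.00000 = 0.607328 + 0.000000 = 0.607328.
Q̄ = (S_0/π) × [bracket] = (1971/π) × 0.607328 = 381.0 W/m².

Q̄ ≈ 381 W/m²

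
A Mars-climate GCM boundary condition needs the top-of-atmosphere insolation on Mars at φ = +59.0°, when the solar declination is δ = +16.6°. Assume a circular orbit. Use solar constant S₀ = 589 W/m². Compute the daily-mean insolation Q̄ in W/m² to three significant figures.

Q̄ ≈ 176 W/m²

cos H₀ = −tan(+59.0°) tan(+16.600°) = -0.4961, H₀ = 2.0899 rad.
Bracket: H₀ sin φ sin δ + cos φ cos δ sin H₀ = 2.0899×0.85717×0.28569 + 0.51504×0.95832×0.86824 = 0.511785 + 0.428540 = 0.940325.
Q̄ = (S₀/π) × [bracket] = (589/π) × 0.940325 = 176.3 W/m².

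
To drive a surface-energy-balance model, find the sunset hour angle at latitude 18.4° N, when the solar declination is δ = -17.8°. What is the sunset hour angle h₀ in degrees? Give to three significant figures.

cos h₀ = −tan ϕ · tan δ = −tan(+18.4°) × tan(-17.800°) = 0.1068, so h₀ = 1.4638 rad = 83.87°.

h₀ = 83.9°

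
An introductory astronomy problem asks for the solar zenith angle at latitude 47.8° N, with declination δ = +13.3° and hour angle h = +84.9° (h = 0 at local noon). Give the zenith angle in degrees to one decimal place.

cos θ_z = sin φ sin δ + cos φ cos δ cos h = 0.170422 + 0.058111 = 0.228533.
θ_z = arccos(0.228533) = 76.8°.

θ_z = 76.8°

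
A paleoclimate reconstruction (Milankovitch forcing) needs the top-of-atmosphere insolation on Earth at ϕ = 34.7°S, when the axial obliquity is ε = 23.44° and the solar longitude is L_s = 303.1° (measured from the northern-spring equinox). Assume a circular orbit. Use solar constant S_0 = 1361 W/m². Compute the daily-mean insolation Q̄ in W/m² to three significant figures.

Q̄ ≈ 475 W/m²

Solar declination: sin δ = sin ε · sin L_s = sin 23.44° × sin 303.1° = -0.33323, so δ = -19.465°.
cos h₀ = −tan(-34.7°) tan(-19.465°) = -0.2447, h₀ = 1.8180 rad.
Bracket: h₀ sin ϕ sin δ + cos ϕ cos δ sin h₀ = 1.8180×-0.56928×-0.33323 + 0.82214×0.94284×0.96959 = 0.344877 + 0.751574 = 1.096451.
Q̄ = (S_0/π) × [bracket] = (1361/π) × 1.096451 = 475.0 W/m².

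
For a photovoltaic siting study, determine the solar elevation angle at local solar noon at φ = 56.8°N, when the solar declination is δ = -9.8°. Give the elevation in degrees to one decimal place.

At local noon the hour angle is zero, so the zenith angle equals |φ − δ| = |+56.8° − (-9.800°)| = 66.600°.
Elevation = 90° − 66.600° = 23.4°.

23.4°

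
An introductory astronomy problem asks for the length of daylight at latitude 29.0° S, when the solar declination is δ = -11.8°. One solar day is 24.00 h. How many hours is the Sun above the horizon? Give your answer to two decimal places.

12.89 h

cos H₀ = −tan φ · tan δ = −tan(-29.0°) × tan(-11.800°) = -0.1158, so H₀ = 1.6869 rad = 96.65°.
Daylight = 2H₀/(2π) × 24.00 h = (1.6869/π) × 24.00 = 12.89 h.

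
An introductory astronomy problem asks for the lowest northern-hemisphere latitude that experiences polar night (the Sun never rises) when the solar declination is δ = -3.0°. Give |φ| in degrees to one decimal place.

Polar night requires cos H₀ = −tan φ tan δ ≥ 1, i.e. tan φ tan δ ≤ −1.
The boundary is |tan φ| · |tan δ| = 1, so |φ| = 90° − |δ| = 90° − 3.0° = 87.0° in the northern hemisphere.

|φ| = 87.0°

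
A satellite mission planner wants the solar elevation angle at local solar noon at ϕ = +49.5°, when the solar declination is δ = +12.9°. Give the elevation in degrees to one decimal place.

53.4°

At local noon the hour angle is zero, so the zenith angle equals |ϕ − δ| = |+49.5° − (+12.900°)| = 36.600°.
Elevation = 90° − 36.600° = 53.4°.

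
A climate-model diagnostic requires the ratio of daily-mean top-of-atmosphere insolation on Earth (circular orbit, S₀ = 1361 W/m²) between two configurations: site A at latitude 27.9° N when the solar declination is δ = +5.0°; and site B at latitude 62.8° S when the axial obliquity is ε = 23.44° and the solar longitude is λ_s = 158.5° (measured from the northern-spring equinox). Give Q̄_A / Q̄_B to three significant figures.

— Configuration A (φ=+27.9°):
cos H₀ = −tan(+27.9°) tan(+5.000°) = -0.0463, H₀ = 1.6171 rad.
Bracket: H₀ sin φ sin δ + cos φ cos δ sin H₀ = 1.6171×0.46793×0.08716 + 0.88377×0.99619×0.99893 = 0.065953 + 0.879461 = 0.945414.
Q̄ = (S₀/π) × [bracket] = (1361/π) × 0.945414 = 409.57 W/m².
— Configuration B (φ=-62.8°):
Solar declination: sin δ = sin ε · sin λ_s = sin 23.44° × sin 158.5° = 0.14579, so δ = +8.383°.
cos H₀ = −tan(-62.8°) tan(+8.383°) = 0.2867, H₀ = 1.2800 rad.
Bracket: H₀ sin φ sin δ + cos φ cos δ sin H₀ = 1.2800×-0.88942×0.14579 + 0.45710×0.98932×0.95801 = -0.165976 + 0.433230 = 0.267254.
Q̄ = (S₀/π) × [bracket] = (1361/π) × 0.267254 = 115.78 W/m².
Ratio Q̄_A / Q̄_B = 409.57 / 115.78 = 3.537.

Q̄_A / Q̄_B ≈ 3.54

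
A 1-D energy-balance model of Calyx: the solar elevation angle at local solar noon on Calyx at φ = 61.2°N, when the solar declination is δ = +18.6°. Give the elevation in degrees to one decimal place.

47.4°

At local noon the hour angle is zero, so the zenith angle equals |φ − δ| = |+61.2° − (+18.600°)| = 42.600°.
Elevation = 90° − 42.600° = 47.4°.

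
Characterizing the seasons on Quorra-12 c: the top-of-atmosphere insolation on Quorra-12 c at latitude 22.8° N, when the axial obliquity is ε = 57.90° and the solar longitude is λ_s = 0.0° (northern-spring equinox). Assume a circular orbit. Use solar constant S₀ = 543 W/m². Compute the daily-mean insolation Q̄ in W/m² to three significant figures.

Solar declination: sin δ = sin ε · sin λ_s = sin 57.90° × sin 0.0° = 0.00000, so δ = +0.000°.
cos H₀ = −tan(+22.8°) tan(+0.000°) = -0.0000, H₀ = 1.5708 rad.
Bracket: H₀ sin φ sin δ + cos φ cos δ sin H₀ = 1.5708×0.38752×0.00000 + 0.92186×1.00000×1.00000 = 0.000000 + 0.921860 = 0.921860.
Q̄ = (S₀/π) × [bracket] = (543/π) × 0.921860 = 159.3 W/m².

Q̄ ≈ 159 W/m²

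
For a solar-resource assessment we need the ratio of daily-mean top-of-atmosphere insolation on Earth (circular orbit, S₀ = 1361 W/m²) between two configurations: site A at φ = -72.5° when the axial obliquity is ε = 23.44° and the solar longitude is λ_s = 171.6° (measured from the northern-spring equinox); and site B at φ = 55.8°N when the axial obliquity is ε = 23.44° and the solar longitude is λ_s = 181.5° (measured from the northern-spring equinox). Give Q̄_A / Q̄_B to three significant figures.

Q̄_A / Q̄_B ≈ 0.398

— Configuration A (φ=-72.5°):
Solar declination: sin δ = sin ε · sin λ_s = sin 23.44° × sin 171.6° = 0.05811, so δ = +3.331°.
cos H₀ = −tan(-72.5°) tan(+3.331°) = 0.1846, H₀ = 1.3851 rad.
Bracket: H₀ sin φ sin δ + cos φ cos δ sin H₀ = 1.3851×-0.95372×0.05811 + 0.30071×0.99831×0.98281 = -0.076763 + 0.295041 = 0.218278.
Q̄ = (S₀/π) × [bracket] = (1361/π) × 0.218278 = 94.562 W/m².
— Configuration B (φ=+55.8°):
Solar declination: sin δ = sin ε · sin λ_s = sin 23.44° × sin 181.5° = -0.01041, so δ = -0.597°.
cos H₀ = −tan(+55.8°) tan(-0.597°) = 0.0153, H₀ = 1.5555 rad.
Bracket: H₀ sin φ sin δ + cos φ cos δ sin H₀ = 1.5555×0.82708×-0.01041 + 0.56208×0.99995×0.99988 = -0.013393 + 0.561984 = 0.548591.
Q̄ = (S₀/π) × [bracket] = (1361/π) × 0.548591 = 237.66 W/m².
Ratio Q̄_A / Q̄_B = 94.562 / 237.66 = 0.3979.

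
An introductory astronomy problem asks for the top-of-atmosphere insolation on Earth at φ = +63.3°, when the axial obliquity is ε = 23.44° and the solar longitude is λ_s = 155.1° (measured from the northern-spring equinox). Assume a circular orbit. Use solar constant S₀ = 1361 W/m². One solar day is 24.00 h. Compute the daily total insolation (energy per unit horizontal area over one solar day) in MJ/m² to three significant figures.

26.3 MJ/m²

Solar declination: sin δ = sin ε · sin λ_s = sin 23.44° × sin 155.1° = 0.16748, so δ = +9.642°.
cos H₀ = −tan(+63.3°) tan(+9.642°) = -0.3378, H₀ = 1.9153 rad.
Bracket: H₀ sin φ sin δ + cos φ cos δ sin H₀ = 1.9153×0.89337×0.16748 + 0.44932×0.98587×0.94123 = 0.286570 + 0.416938 = 0.703508.
Q̄ = (S₀/π) × [bracket] = (1361/π) × 0.703508 = 304.77 W/m².
Daily total = Q̄ × 24.00 h × 3600 s/h = 304.77 × 24.00 × 3600 / 10⁶ = 26.33 MJ/m².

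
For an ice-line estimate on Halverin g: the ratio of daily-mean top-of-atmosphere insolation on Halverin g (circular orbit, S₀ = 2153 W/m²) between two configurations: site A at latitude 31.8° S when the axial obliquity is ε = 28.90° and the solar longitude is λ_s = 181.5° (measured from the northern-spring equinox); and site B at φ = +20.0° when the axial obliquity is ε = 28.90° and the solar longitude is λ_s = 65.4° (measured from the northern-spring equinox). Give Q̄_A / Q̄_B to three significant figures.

Q̄_A / Q̄_B ≈ 0.787

— Configuration A (φ=-31.8°):
Solar declination: sin δ = sin ε · sin λ_s = sin 28.90° × sin 181.5° = -0.01265, so δ = -0.725°.
cos H₀ = −tan(-31.8°) tan(-0.725°) = -0.0078, H₀ = 1.5786 rad.
Bracket: H₀ sin φ sin δ + cos φ cos δ sin H₀ = 1.5786×-0.52696×-0.01265 + 0.84989×0.99992×0.99997 = 0.010523 + 0.849797 = 0.860320.
Q̄ = (S₀/π) × [bracket] = (2153/π) × 0.860320 = 589.60 W/m².
— Configuration B (φ=+20.0°):
Solar declination: sin δ = sin ε · sin λ_s = sin 28.90° × sin 65.4° = 0.43942, so δ = +26.067°.
cos H₀ = −tan(+20.0°) tan(+26.067°) = -0.1780, H₀ = 1.7498 rad.
Bracket: H₀ sin φ sin δ + cos φ cos δ sin H₀ = 1.7498×0.34202×0.43942 + 0.93969×0.89828×0.98402 = 0.262978 + 0.830616 = 1.093594.
Q̄ = (S₀/π) × [bracket] = (2153/π) × 1.093594 = 749.46 W/m².
Ratio Q̄_A / Q̄_B = 589.60 / 749.46 = 0.7867.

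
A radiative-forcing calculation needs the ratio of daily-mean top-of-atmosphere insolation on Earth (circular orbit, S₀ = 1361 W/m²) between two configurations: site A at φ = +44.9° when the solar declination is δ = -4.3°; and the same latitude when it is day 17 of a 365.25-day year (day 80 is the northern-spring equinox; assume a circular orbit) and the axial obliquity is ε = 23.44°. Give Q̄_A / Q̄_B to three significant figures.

Q̄_A / Q̄_B ≈ 1.95

— Configuration A (φ=+44.9°):
cos H₀ = −tan(+44.9°) tan(-4.300°) = 0.0749, H₀ = 1.4958 rad.
Bracket: H₀ sin φ sin δ + cos φ cos δ sin H₀ = 1.4958×0.70587×-0.07498 + 0.70834×0.99719×0.99719 = -0.079167 + 0.704365 = 0.625198.
Q̄ = (S₀/π) × [bracket] = (1361/π) × 0.625198 = 270.85 W/m².
— Configuration B (φ=+44.9°):
Solar longitude: λ_s = 360° × (17 − 80)/365.25 = -62.094°, i.e. -62.094° + 360° = 297.906°.
sin δ = sin 23.44° × sin 297.906° = -0.35153, so δ = -20.581°.
cos H₀ = −tan(+44.9°) tan(-20.581°) = 0.3742, H₀ = 1.1873 rad.
Bracket: H₀ sin φ sin δ + cos φ cos δ sin H₀ = 1.1873×0.70587×-0.35153 + 0.70834×0.93618×0.92735 = -0.294610 + 0.614957 = 0.320347.
Q̄ = (S₀/π) × [bracket] = (1361/π) × 0.320347 = 138.78 W/m².
Ratio Q̄_A / Q̄_B = 270.85 / 138.78 = 1.952.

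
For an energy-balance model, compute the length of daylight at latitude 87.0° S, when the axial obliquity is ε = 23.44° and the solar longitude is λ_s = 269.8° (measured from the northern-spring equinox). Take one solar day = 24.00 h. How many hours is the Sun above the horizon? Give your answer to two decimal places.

24.00 h

Solar declination: sin δ = sin ε · sin λ_s = sin 23.44° × sin 269.8° = -0.39779, so δ = -23.440°.
Sunrise equation: cos H₀ = −tan φ · tan δ = -8.2729 ≤ −1, so the Sun never sets (polar day) and H₀ = π.
Daylight = 2H₀/(2π) × 24.00 h = (3.1416/π) × 24.00 = 24.00 h.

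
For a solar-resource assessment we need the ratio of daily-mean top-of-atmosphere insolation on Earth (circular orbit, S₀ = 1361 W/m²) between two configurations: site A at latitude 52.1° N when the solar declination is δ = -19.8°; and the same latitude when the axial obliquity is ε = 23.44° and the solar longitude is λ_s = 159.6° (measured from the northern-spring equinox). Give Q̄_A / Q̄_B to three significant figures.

— Configuration A (φ=+52.1°):
cos H₀ = −tan(+52.1°) tan(-19.800°) = 0.4625, H₀ = 1.0900 rad.
Bracket: H₀ sin φ sin δ + cos φ cos δ sin H₀ = 1.0900×0.78908×-0.33874 + 0.61429×0.94088×0.88664 = -0.291349 + 0.512454 = 0.221105.
Q̄ = (S₀/π) × [bracket] = (1361/π) × 0.221105 = 95.787 W/m².
— Configuration B (φ=+52.1°):
Solar declination: sin δ = sin ε · sin λ_s = sin 23.44° × sin 159.6° = 0.13866, so δ = +7.970°.
cos H₀ = −tan(+52.1°) tan(+7.970°) = -0.1799, H₀ = 1.7516 rad.
Bracket: H₀ sin φ sin δ + cos φ cos δ sin H₀ = 1.7516×0.78908×0.13866 + 0.61429×0.99034×0.98369 = 0.191649 + 0.598434 = 0.790083.
Q̄ = (S₀/π) × [bracket] = (1361/π) × 0.790083 = 342.28 W/m².
Ratio Q̄_A / Q̄_B = 95.787 / 342.28 = 0.2798.

Q̄_A / Q̄_B ≈ 0.280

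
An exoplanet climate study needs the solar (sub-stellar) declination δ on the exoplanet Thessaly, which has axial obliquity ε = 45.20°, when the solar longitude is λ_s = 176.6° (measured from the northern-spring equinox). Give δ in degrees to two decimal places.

sin δ = sin ε · sin λ_s = sin 45.20° × sin 176.6° = 0.042082.
δ = arcsin(0.042082) = +2.41°.

δ = +2.41°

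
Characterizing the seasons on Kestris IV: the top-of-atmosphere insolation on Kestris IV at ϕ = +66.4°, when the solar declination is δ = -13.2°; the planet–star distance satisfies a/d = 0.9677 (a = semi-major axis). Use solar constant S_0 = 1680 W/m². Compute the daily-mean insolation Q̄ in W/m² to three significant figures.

cos h₀ = −tan(+66.4°) tan(-13.200°) = 0.5369, h₀ = 1.0041 rad.
Bracket: h₀ sin ϕ sin δ + cos ϕ cos δ sin h₀ = 1.0041×0.91636×-0.22835 + 0.40035×0.97358×0.84367 = -0.210109 + 0.328840 = 0.118731.
Inverse-square distance factor (a/d)² = 0.9677² = 0.936443.
Q̄ = (S_0/π) × 0.936443 × [bracket] = (1680/π) × 0.936443 × 0.118731 = 59.46 W/m².

Q̄ ≈ 59.5 W/m²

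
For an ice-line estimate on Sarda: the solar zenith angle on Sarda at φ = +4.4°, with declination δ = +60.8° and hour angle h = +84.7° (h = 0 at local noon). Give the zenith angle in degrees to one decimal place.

θ_z = 83.6°

cos θ_z = sin φ sin δ + cos φ cos δ cos h = 0.066970 + 0.044931 = 0.111901.
θ_z = arccos(0.111901) = 83.6°.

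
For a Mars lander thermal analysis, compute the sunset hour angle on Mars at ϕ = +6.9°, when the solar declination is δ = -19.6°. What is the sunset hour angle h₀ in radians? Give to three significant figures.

cos h₀ = −tan ϕ · tan δ = −tan(+6.9°) × tan(-19.600°) = 0.0431, so h₀ = 1.5277 rad = 87.53°.

h₀ = 1.53 rad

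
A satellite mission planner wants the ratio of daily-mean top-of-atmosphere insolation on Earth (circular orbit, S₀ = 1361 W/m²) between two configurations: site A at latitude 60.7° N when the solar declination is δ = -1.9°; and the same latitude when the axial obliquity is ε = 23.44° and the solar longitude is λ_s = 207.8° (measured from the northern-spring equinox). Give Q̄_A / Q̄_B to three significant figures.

Q̄_A / Q̄_B ≈ 1.75

— Configuration A (φ=+60.7°):
cos H₀ = −tan(+60.7°) tan(-1.900°) = 0.0591, H₀ = 1.5116 rad.
Bracket: H₀ sin φ sin δ + cos φ cos δ sin H₀ = 1.5116×0.87207×-0.03316 + 0.48938×0.99945×0.99825 = -0.043712 + 0.488255 = 0.444543.
Q̄ = (S₀/π) × [bracket] = (1361/π) × 0.444543 = 192.58 W/m².
— Configuration B (φ=+60.7°):
Solar declination: sin δ = sin ε · sin λ_s = sin 23.44° × sin 207.8° = -0.18552, so δ = -10.692°.
cos H₀ = −tan(+60.7°) tan(-10.692°) = 0.3364, H₀ = 1.2277 rad.
Bracket: H₀ sin φ sin δ + cos φ cos δ sin H₀ = 1.2277×0.87207×-0.18552 + 0.48938×0.98264×0.94171 = -0.198625 + 0.452854 = 0.254229.
Q̄ = (S₀/π) × [bracket] = (1361/π) × 0.254229 = 110.14 W/m².
Ratio Q̄_A / Q̄_B = 192.58 / 110.14 = 1.749.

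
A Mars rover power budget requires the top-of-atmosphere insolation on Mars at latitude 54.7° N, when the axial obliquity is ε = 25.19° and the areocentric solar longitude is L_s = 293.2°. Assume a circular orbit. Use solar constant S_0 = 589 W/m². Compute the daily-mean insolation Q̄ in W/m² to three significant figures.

sin δ = sin 25.19° × sin 293.2° = -0.39120, so δ = -23.029°.
cos h₀ = −tan(+54.7°) tan(-23.029°) = 0.6004, h₀ = 0.9268 rad.
Bracket: h₀ sin ϕ sin δ + cos ϕ cos δ sin h₀ = 0.9268×0.81614×-0.39120 + 0.57786×0.92030×0.79973 = -0.295903 + 0.425300 = 0.129397.
Q̄ = (S_0/π) × [bracket] = (589/π) × 0.129397 = 24.26 W/m².

Q̄ ≈ 24.3 W/m²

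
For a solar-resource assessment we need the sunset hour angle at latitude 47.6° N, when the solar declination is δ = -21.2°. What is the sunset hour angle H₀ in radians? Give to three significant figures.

H₀ = 1.13 rad

cos H₀ = −tan φ · tan δ = −tan(+47.6°) × tan(-21.200°) = 0.4248, so H₀ = 1.1321 rad = 64.86°.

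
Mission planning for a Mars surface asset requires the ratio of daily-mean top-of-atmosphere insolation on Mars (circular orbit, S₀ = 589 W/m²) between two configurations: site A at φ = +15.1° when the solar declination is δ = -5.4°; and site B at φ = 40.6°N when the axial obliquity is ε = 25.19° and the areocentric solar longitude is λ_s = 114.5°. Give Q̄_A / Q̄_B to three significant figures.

Q̄_A / Q̄_B ≈ 0.808

— Configuration A (φ=+15.1°):
cos H₀ = −tan(+15.1°) tan(-5.400°) = 0.0255, H₀ = 1.5453 rad.
Bracket: H₀ sin φ sin δ + cos φ cos δ sin H₀ = 1.5453×0.26050×-0.09411 + 0.96547×0.99556×0.99967 = -0.037884 + 0.960866 = 0.922982.
Q̄ = (S₀/π) × [bracket] = (589/π) × 0.922982 = 173.04 W/m².
— Configuration B (φ=+40.6°):
sin δ = sin 25.19° × sin 114.5° = 0.38730, so δ = +22.787°.
cos H₀ = −tan(+40.6°) tan(+22.787°) = -0.3601, H₀ = 1.9391 rad.
Bracket: H₀ sin φ sin δ + cos φ cos δ sin H₀ = 1.9391×0.65077×0.38730 + 0.75927×0.92195×0.93293 = 0.488737 + 0.653059 = 1.141796.
Q̄ = (S₀/π) × [bracket] = (589/π) × 1.141796 = 214.07 W/m².
Ratio Q̄_A / Q̄_B = 173.04 / 214.07 = 0.8083.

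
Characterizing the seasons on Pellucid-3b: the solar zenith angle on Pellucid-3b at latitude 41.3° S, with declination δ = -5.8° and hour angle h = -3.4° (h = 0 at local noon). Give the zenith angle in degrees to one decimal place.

cos θ_z = sin φ sin δ + cos φ cos δ cos h = 0.066697 + 0.746103 = 0.812800.
θ_z = arccos(0.812800) = 35.6°.

θ_z = 35.6°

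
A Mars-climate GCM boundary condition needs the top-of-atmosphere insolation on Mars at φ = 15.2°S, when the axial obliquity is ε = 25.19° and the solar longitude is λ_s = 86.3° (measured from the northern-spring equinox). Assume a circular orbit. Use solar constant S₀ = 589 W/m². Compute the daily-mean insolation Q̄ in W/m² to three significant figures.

Q̄ ≈ 132 W/m²

Solar declination: sin δ = sin ε · sin λ_s = sin 25.19° × sin 86.3° = 0.42473, so δ = +25.134°.
cos H₀ = −tan(-15.2°) tan(+25.134°) = 0.1275, H₀ = 1.4430 rad.
Bracket: H₀ sin φ sin δ + cos φ cos δ sin H₀ = 1.4430×-0.26219×0.42473 + 0.96502×0.90532×0.99184 = -0.160692 + 0.866523 = 0.705831.
Q̄ = (S₀/π) × [bracket] = (589/π) × 0.705831 = 132.3 W/m².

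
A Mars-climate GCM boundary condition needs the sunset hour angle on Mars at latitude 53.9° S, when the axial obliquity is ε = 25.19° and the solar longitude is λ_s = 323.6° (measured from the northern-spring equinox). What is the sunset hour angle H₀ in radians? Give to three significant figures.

Solar declination: sin δ = sin ε · sin λ_s = sin 25.19° × sin 323.6° = -0.25257, so δ = -14.630°.
cos H₀ = −tan φ · tan δ = −tan(-53.9°) × tan(-14.630°) = -0.3580, so H₀ = 1.9369 rad = 110.98°.

H₀ = 1.94 rad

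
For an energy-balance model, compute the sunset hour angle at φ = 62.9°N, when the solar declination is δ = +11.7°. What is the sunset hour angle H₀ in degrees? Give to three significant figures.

H₀ = 114°

cos H₀ = −tan φ · tan δ = −tan(+62.9°) × tan(+11.700°) = -0.4047, so H₀ = 1.9874 rad = 113.87°.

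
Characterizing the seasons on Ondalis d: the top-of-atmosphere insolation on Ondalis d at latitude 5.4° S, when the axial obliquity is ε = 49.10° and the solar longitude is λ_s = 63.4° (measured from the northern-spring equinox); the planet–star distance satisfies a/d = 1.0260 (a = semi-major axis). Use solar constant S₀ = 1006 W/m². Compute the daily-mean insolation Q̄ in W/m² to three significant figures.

Q̄ ≈ 215 W/m²

Solar declination: sin δ = sin ε · sin λ_s = sin 49.10° × sin 63.4° = 0.67585, so δ = +42.520°.
cos H₀ = −tan(-5.4°) tan(+42.520°) = 0.0867, H₀ = 1.4840 rad.
Bracket: H₀ sin φ sin δ + cos φ cos δ sin H₀ = 1.4840×-0.09411×0.67585 + 0.99556×0.73704×0.99624 = -0.094389 + 0.731009 = 0.636620.
Inverse-square distance factor (a/d)² = 1.0260² = 1.052676.
Q̄ = (S₀/π) × 1.052676 × [bracket] = (1006/π) × 1.052676 × 0.636620 = 214.6 W/m².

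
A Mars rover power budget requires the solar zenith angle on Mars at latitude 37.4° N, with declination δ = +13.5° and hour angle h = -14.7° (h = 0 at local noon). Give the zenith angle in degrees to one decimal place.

cos θ_z = sin ϕ sin δ + cos ϕ cos δ cos h = 0.141789 + 0.747180 = 0.888969.
θ_z = arccos(0.888969) = 27.3°.

θ_z = 27.3°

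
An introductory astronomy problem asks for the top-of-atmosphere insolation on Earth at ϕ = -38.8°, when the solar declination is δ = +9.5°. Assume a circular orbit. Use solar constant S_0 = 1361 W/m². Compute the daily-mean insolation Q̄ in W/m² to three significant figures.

Q̄ ≈ 266 W/m²

cos h₀ = −tan(-38.8°) tan(+9.500°) = 0.1345, h₀ = 1.4358 rad.
Bracket: h₀ sin ϕ sin δ + cos ϕ cos δ sin h₀ = 1.4358×-0.62660×0.16505 + 0.77934×0.98629×0.99091 = -0.148491 + 0.761668 = 0.613177.
Q̄ = (S_0/π) × [bracket] = (1361/π) × 0.613177 = 265.6 W/m².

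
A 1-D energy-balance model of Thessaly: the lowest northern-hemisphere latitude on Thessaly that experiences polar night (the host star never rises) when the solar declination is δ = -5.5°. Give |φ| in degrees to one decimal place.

Polar night requires cos H₀ = −tan φ tan δ ≥ 1, i.e. tan φ tan δ ≤ −1.
The boundary is |tan φ| · |tan δ| = 1, so |φ| = 90° − |δ| = 90° − 5.5° = 84.5° in the northern hemisphere.

|φ| = 84.5°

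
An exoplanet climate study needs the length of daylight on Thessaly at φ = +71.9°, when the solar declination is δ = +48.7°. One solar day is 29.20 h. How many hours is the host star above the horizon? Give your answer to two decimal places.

29.20 h

Sunrise equation: cos H₀ = −tan φ · tan δ = -3.4826 ≤ −1, so the host star never sets (polar day) and H₀ = π.
Daylight = 2H₀/(2π) × 29.20 h = (3.1416/π) × 29.20 = 29.20 h.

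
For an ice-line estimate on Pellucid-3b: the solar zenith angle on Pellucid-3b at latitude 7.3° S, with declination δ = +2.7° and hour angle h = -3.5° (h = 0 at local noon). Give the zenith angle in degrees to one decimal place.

cos θ_z = sin φ sin δ + cos φ cos δ cos h = -0.005986 + 0.988945 = 0.982959.
θ_z = arccos(0.982959) = 10.6°.

θ_z = 10.6°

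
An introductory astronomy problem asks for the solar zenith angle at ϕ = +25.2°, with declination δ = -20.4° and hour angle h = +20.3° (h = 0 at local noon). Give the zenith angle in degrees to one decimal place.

cos θ_z = sin ϕ sin δ + cos ϕ cos δ cos h = -0.148415 + 0.795403 = 0.646988.
θ_z = arccos(0.646988) = 49.7°.

θ_z = 49.7°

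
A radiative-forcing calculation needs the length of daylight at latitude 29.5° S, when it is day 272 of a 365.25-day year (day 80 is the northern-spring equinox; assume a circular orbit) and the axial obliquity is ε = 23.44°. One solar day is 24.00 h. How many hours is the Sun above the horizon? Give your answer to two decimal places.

Solar longitude: L_s = 360° × (272 − 80)/365.25 = 189.240°.
sin δ = sin 23.44° × sin 189.240° = -0.06387, so δ = -3.662°.
cos h₀ = −tan ϕ · tan δ = −tan(-29.5°) × tan(-3.662°) = -0.0362, so h₀ = 1.6070 rad = 92.08°.
Daylight = 2h₀/(2π) × 24.00 h = (1.6070/π) × 24.00 = 12.28 h.

12.28 h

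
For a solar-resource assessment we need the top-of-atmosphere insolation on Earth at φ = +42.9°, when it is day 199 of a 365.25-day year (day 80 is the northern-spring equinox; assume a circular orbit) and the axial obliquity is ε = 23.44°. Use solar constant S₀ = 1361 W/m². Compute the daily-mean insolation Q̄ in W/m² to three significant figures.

Solar longitude: λ_s = 360° × (199 − 80)/365.25 = 117.290°.
sin δ = sin 23.44° × sin 117.290° = 0.35352, so δ = +20.702°.
cos H₀ = −tan(+42.9°) tan(+20.702°) = -0.3512, H₀ = 1.9296 rad.
Bracket: H₀ sin φ sin δ + cos φ cos δ sin H₀ = 1.9296×0.68072×0.35352 + 0.73254×0.93543×0.93631 = 0.464355 + 0.641597 = 1.105952.
Q̄ = (S₀/π) × [bracket] = (1361/π) × 1.105952 = 479.1 W/m².

Q̄ ≈ 479 W/m²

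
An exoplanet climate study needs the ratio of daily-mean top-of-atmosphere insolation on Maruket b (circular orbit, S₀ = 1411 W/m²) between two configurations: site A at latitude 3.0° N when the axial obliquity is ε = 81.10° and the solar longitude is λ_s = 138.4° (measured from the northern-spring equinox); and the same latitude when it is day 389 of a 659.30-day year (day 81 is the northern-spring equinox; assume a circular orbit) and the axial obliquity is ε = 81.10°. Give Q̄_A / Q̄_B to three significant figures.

— Configuration A (φ=+3.0°):
Solar declination: sin δ = sin ε · sin λ_s = sin 81.10° × sin 138.4° = 0.65593, so δ = +40.990°.
cos H₀ = −tan(+3.0°) tan(+40.990°) = -0.0455, H₀ = 1.6164 rad.
Bracket: H₀ sin φ sin δ + cos φ cos δ sin H₀ = 1.6164×0.05234×0.65593 + 0.99863×0.75482×0.99896 = 0.055493 + 0.753002 = 0.808495.
Q̄ = (S₀/π) × [bracket] = (1411/π) × 0.808495 = 363.12 W/m².
— Configuration B (φ=+3.0°):
Solar longitude: λ_s = 360° × (389 − 81)/659.30 = 168.178°.
sin δ = sin 81.10° × sin 168.178° = 0.20240, so δ = +11.677°.
cos H₀ = −tan(+3.0°) tan(+11.677°) = -0.0108, H₀ = 1.5816 rad.
Bracket: H₀ sin φ sin δ + cos φ cos δ sin H₀ = 1.5816×0.05234×0.20240 + 0.99863×0.97930×0.99994 = 0.016755 + 0.977900 = 0.994655.
Q̄ = (S₀/π) × [bracket] = (1411/π) × 0.994655 = 446.73 W/m².
Ratio Q̄_A / Q̄_B = 363.12 / 446.73 = 0.8128.

Q̄_A / Q̄_B ≈ 0.813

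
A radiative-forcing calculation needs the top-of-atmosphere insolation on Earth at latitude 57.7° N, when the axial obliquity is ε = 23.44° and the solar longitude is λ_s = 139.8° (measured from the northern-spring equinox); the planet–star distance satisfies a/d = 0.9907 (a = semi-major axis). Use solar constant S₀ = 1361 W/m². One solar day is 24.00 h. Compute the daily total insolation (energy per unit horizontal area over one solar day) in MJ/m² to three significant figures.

Solar declination: sin δ = sin ε · sin λ_s = sin 23.44° × sin 139.8° = 0.25676, so δ = +14.878°.
cos H₀ = −tan(+57.7°) tan(+14.878°) = -0.4202, H₀ = 2.0045 rad.
Bracket: H₀ sin φ sin δ + cos φ cos δ sin H₀ = 2.0045×0.84526×0.25676 + 0.53435×0.96648×0.90742 = 0.435035 + 0.468627 = 0.903662.
Inverse-square distance factor (a/d)² = 0.9907² = 0.981486.
Q̄ = (S₀/π) × 0.981486 × [bracket] = (1361/π) × 0.981486 × 0.903662 = 384.24 W/m².
Daily total = Q̄ × 24.00 h × 3600 s/h = 384.24 × 24.00 × 3600 / 10⁶ = 33.20 MJ/m².

33.2 MJ/m²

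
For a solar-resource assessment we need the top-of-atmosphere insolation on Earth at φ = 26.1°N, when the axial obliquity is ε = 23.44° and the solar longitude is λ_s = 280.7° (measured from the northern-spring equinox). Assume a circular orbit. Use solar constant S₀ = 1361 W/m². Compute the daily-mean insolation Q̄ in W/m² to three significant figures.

Q̄ ≈ 249 W/m²

Solar declination: sin δ = sin ε · sin λ_s = sin 23.44° × sin 280.7° = -0.39087, so δ = -23.009°.
cos H₀ = −tan(+26.1°) tan(-23.009°) = 0.2080, H₀ = 1.3612 rad.
Bracket: H₀ sin φ sin δ + cos φ cos δ sin H₀ = 1.3612×0.43994×-0.39087 + 0.89803×0.92045×0.97812 = -0.234071 + 0.808506 = 0.574435.
Q̄ = (S₀/π) × [bracket] = (1361/π) × 0.574435 = 248.9 W/m².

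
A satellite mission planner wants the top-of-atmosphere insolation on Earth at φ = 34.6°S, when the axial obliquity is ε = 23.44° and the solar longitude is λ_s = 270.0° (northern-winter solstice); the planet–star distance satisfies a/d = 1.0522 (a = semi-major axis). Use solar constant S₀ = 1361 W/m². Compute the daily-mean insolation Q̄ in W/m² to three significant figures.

Q̄ ≈ 549 W/m²

Solar declination: sin δ = sin ε · sin λ_s = sin 23.44° × sin 270.0° = -0.39779, so δ = -23.440°.
cos H₀ = −tan(-34.6°) tan(-23.440°) = -0.2991, H₀ = 1.8745 rad.
Bracket: H₀ sin φ sin δ + cos φ cos δ sin H₀ = 1.8745×-0.56784×-0.39779 + 0.82314×0.91748×0.95422 = 0.423414 + 0.720641 = 1.144055.
Inverse-square distance factor (a/d)² = 1.0522² = 1.107125.
Q̄ = (S₀/π) × 1.107125 × [bracket] = (1361/π) × 1.107125 × 1.144055 = 548.7 W/m².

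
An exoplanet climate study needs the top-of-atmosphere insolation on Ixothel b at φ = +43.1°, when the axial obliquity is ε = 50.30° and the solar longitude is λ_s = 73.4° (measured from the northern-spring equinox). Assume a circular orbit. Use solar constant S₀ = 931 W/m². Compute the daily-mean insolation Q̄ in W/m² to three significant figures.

Solar declination: sin δ = sin ε · sin λ_s = sin 50.30° × sin 73.4° = 0.73733, so δ = +47.505°.
cos H₀ = −tan(+43.1°) tan(+47.505°) = -1.0214 ≤ −1 ⇒ polar day, H₀ = π.
Bracket: H₀ sin φ sin δ + cos φ cos δ sin H₀ = 3.1416×0.68327×0.73733 + 0.73016×0.67553×0.00000 = 1.582724 + 0.000000 = 1.582724.
Q̄ = (S₀/π) × [bracket] = (931/π) × 1.582724 = 469.0 W/m².

Q̄ ≈ 469 W/m²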